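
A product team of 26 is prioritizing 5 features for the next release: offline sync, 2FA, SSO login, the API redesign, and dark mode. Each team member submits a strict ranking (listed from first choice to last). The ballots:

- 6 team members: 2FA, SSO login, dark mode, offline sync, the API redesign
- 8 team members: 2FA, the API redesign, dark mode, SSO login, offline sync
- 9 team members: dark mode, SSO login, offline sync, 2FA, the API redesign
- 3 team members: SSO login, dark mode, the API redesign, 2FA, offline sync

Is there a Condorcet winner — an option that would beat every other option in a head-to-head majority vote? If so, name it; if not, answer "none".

2FA

2FA vs offline sync: 17–9 for 2FA.
2FA vs SSO login: 14–12 for 2FA.
2FA vs the API redesign: 23–3 for 2FA.
2FA vs dark mode: 14–12 for 2FA.
2FA beats every other option head-to-head.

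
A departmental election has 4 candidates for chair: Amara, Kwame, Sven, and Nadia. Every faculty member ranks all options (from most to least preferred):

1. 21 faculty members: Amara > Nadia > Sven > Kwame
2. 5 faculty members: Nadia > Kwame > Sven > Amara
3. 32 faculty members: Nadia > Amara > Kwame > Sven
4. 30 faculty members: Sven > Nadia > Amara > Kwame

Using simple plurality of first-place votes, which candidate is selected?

First-place votes: Amara 21, Kwame 0, Sven 30, Nadia 37.
Nadia has the most first-place votes.

Nadia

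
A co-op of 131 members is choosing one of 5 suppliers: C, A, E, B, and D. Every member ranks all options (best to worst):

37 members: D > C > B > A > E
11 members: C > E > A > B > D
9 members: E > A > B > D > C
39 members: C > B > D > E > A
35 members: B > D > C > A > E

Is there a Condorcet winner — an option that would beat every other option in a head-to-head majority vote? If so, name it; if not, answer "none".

none

Checking pairwise contests:
D beats C 81–50.
C beats A 122–9.
C beats E 122–9.
C beats B 87–44.
B beats D 94–37.
Every option loses at least one head-to-head, so there is no Condorcet winner.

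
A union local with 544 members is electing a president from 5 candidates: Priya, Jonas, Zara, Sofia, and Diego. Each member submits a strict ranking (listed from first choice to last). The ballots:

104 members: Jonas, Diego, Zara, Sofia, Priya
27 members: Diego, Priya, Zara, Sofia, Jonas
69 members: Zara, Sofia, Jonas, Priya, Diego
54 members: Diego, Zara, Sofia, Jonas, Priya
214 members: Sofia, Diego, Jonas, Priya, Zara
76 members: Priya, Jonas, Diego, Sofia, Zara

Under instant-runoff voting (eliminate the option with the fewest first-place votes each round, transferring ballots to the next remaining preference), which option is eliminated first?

Round 1: Priya 76, Jonas 104, Zara 69, Sofia 214, Diego 81. Eliminate Zara.

Zara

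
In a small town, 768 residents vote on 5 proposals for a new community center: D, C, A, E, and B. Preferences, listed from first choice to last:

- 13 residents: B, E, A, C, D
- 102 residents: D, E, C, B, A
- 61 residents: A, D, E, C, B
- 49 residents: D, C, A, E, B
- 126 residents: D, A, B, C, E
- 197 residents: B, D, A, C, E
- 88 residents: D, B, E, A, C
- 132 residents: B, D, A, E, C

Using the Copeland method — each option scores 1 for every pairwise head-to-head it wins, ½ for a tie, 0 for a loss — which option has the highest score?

D: beats C, A, E, and B → score 4.
C: loses to D, A, E, and B → score 0.
A: beats C and E; loses to D and B → score 2.
E: beats C; loses to D, A, and B → score 1.
B: beats C, A, and E; loses to D → score 3.
D has the best pairwise record.

D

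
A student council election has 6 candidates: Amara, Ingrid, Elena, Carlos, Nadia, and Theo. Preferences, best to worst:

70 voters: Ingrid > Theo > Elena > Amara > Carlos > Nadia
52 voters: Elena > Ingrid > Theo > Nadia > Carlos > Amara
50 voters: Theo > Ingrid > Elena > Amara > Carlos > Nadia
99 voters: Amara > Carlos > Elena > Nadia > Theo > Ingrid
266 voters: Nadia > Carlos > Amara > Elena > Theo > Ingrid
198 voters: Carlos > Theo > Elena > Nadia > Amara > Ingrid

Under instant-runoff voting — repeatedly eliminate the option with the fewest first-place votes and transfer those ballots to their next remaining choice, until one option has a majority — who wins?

Round 1: Amara 99, Ingrid 70, Elena 52, Carlos 198, Nadia 266, Theo 50. Eliminate Theo.
Round 2: Amara 99, Ingrid 120, Elena 52, Carlos 198, Nadia 266. Eliminate Elena.
Round 3: Amara 99, Ingrid 172, Carlos 198, Nadia 266. Eliminate Amara.
Round 4: Ingrid 172, Carlos 297, Nadia 266. Eliminate Ingrid.
Round 5: Carlos 417, Nadia 318. Carlos has a majority.

Carlos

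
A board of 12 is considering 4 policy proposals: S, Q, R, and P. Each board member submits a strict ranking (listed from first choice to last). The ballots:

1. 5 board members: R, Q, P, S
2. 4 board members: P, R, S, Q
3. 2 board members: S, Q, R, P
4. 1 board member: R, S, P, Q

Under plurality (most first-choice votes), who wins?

First-place votes: S 2, Q 0, R 6, P 4.
R has the most first-place votes.

R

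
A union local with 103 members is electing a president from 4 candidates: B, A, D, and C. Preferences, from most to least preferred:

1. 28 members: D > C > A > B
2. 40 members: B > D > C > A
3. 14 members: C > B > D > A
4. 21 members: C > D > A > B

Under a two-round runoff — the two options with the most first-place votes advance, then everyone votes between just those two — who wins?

Round 1 first-place votes: B 40, A 0, D 28, C 35.
B and C advance.
Runoff: B is preferred to C by 40 voters; C by 63.
C wins the runoff.

C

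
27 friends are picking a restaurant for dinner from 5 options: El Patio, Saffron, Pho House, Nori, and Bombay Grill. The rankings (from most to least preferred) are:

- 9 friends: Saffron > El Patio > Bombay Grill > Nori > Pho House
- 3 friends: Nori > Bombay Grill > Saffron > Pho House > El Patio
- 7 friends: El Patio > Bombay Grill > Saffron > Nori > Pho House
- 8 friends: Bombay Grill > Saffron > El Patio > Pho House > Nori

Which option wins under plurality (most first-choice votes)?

First-place votes: El Patio 7, Saffron 9, Pho House 0, Nori 3, Bombay Grill 8.
Saffron has the most first-place votes.

Saffron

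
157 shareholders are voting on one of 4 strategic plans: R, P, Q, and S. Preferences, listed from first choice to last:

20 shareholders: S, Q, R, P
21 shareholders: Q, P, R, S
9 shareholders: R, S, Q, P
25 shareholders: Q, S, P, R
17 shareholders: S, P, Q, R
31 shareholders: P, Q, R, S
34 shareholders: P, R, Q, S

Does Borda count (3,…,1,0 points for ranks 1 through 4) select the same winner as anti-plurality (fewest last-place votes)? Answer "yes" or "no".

yes

Borda — scores: R 167, P 296, Q 300, S 179. Winner: Q.
Anti-plurality — last-place votes: R 42, P 29, Q 0, S 86. Winner: Q.
The two methods agree.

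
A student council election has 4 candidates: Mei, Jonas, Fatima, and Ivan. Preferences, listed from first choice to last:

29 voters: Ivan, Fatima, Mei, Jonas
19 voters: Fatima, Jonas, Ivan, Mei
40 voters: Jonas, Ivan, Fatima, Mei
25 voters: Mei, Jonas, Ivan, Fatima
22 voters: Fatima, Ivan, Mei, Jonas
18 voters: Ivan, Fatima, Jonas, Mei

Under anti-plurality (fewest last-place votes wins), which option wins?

Last-place votes: Mei 77, Jonas 51, Fatima 25, Ivan 0.
Ivan is ranked last by the fewest voters, so Ivan wins.

Ivan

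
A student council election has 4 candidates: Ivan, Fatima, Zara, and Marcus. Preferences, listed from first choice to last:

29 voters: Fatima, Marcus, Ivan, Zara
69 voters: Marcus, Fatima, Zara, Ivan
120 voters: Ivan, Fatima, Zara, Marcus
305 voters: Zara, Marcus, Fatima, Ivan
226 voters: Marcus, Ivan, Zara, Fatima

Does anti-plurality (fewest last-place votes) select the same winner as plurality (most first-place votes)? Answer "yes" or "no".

Anti-plurality — last-place votes: Ivan 374, Fatima 226, Zara 29, Marcus 120. Winner: Zara.
Plurality — first-place votes: Ivan 120, Fatima 29, Zara 305, Marcus 295. Winner: Zara.
The two methods agree.

yes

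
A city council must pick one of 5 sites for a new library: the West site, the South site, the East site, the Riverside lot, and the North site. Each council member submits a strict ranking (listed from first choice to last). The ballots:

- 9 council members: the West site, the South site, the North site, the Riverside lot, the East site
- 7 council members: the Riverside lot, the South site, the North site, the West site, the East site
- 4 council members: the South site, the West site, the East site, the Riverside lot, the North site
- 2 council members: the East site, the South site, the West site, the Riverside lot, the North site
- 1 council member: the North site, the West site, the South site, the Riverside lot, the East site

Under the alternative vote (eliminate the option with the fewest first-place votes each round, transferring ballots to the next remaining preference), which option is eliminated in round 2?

Round 1: the West site 9, the South site 4, the East site 2, the Riverside lot 7, the North site 1. Eliminate the North site.
Round 2: the West site 10, the South site 4, the East site 2, the Riverside lot 7. Eliminate the East site.

the East site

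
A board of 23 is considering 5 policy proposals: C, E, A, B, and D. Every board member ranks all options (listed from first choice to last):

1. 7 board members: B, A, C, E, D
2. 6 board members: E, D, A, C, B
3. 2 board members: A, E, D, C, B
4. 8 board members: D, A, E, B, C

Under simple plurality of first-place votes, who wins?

First-place votes: C 0, E 6, A 2, B 7, D 8.
D has the most first-place votes.

D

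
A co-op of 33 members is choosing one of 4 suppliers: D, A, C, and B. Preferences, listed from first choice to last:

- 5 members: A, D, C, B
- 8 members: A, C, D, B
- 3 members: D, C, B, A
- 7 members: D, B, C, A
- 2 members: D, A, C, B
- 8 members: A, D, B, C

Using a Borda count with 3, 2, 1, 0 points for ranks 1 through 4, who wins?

D: 5·2 + 8·1 + 3·3 + 7·3 + 2·3 + 8·2 = 70
A: 5·3 + 8·3 + 3·0 + 7·0 + 2·2 + 8·3 = 67
C: 5·1 + 8·2 + 3·2 + 7·1 + 2·1 + 8·0 = 36
B: 5·0 + 8·0 + 3·1 + 7·2 + 2·0 + 8·1 = 25
D has the highest Borda score (70).

D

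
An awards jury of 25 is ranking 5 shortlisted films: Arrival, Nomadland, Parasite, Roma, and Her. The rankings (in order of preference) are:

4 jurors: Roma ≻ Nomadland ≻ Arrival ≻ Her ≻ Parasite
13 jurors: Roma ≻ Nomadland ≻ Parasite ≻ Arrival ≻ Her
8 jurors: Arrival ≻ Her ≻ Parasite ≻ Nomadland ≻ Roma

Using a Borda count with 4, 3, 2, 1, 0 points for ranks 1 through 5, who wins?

Roma

Arrival: 4·2 + 13·1 + 8·4 = 53
Nomadland: 4·3 + 13·3 + 8·1 = 59
Parasite: 4·0 + 13·2 + 8·2 = 42
Roma: 4·4 + 13·4 + 8·0 = 68
Her: 4·1 + 13·0 + 8·3 = 28
Roma has the highest Borda score (68).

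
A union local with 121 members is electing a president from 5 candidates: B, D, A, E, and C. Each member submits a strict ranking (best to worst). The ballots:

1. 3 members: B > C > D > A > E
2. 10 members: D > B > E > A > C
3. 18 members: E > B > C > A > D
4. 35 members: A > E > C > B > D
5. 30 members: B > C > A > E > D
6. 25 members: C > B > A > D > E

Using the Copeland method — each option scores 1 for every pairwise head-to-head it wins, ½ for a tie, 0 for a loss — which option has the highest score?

B

B: beats D, A, E, and C → score 4.
D: loses to B, A, E, and C → score 0.
A: beats D and E; loses to B and C → score 2.
E: beats D and C; loses to B and A → score 2.
C: beats D and A; loses to B and E → score 2.
B has the best pairwise record.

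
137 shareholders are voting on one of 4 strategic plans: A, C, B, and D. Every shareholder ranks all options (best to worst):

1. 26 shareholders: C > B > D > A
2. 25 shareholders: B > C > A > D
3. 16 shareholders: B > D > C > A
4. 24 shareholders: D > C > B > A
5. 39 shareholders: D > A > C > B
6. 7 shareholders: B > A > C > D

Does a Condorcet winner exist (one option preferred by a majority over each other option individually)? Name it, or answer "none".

Checking pairwise contests:
C beats A 91–46.
D beats C 79–58.
C beats B 89–48.
B beats D 74–63.
Every option loses at least one head-to-head, so there is no Condorcet winner.

none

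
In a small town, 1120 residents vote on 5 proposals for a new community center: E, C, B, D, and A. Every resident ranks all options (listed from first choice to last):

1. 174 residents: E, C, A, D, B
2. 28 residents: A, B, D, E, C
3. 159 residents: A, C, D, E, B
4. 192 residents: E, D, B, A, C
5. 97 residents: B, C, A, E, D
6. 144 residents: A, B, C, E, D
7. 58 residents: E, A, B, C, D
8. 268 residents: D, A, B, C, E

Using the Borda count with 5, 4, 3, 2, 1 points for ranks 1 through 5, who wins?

E: 174·5 + 28·2 + 159·2 + 192·5 + 97·2 + 144·2 + 58·5 + 268·1 = 3244
C: 174·4 + 28·1 + 159·4 + 192·1 + 97·4 + 144·3 + 58·2 + 268·2 = 3024
B: 174·1 + 28·4 + 159·1 + 192·3 + 97·5 + 144·4 + 58·3 + 268·3 = 3060
D: 174·2 + 28·3 + 159·3 + 192·4 + 97·1 + 144·1 + 58·1 + 268·5 = 3316
A: 174·3 + 28·5 + 159·5 + 192·2 + 97·3 + 144·5 + 58·4 + 268·4 = 4156
A has the highest Borda score (4156).

A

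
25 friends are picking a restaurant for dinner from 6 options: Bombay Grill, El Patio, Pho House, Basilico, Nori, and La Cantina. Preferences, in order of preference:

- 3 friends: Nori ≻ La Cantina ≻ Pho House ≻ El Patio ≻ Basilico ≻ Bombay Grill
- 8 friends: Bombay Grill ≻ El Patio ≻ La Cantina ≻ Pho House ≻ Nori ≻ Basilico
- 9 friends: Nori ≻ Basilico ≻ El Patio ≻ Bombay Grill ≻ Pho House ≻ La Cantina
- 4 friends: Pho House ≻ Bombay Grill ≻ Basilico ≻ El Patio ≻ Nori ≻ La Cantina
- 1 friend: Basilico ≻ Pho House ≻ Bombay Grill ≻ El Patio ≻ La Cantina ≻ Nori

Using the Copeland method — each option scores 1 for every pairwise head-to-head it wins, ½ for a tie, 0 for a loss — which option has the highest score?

Bombay Grill: beats El Patio, Pho House, Nori, and La Cantina; loses to Basilico → score 4.
El Patio: beats Pho House, Nori, and La Cantina; loses to Bombay Grill and Basilico → score 3.
Pho House: beats Basilico, Nori, and La Cantina; loses to Bombay Grill and El Patio → score 3.
Basilico: beats Bombay Grill, El Patio, and La Cantina; loses to Pho House and Nori → score 3.
Nori: beats Basilico and La Cantina; loses to Bombay Grill, El Patio, and Pho House → score 2.
La Cantina: loses to Bombay Grill, El Patio, Pho House, Basilico, and Nori → score 0.
Bombay Grill has the best pairwise record.

Bombay Grill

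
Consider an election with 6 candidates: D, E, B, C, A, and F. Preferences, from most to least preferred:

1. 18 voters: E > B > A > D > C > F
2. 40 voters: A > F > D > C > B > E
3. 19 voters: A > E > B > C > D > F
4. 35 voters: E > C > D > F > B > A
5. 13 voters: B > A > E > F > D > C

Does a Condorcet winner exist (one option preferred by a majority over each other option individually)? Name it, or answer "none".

none

Checking pairwise contests:
E beats D 85–40.
A beats E 72–53.
D beats B 75–50.
D beats C 71–54.
B beats A 66–59.
D beats F 72–53.
Every option loses at least one head-to-head, so there is no Condorcet winner.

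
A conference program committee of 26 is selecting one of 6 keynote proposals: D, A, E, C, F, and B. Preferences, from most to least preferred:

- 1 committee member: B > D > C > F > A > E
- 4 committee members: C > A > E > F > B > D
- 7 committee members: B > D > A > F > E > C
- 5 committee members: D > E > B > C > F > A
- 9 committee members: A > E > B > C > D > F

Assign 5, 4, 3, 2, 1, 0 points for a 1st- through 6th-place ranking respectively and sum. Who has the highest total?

B

D: 1·4 + 4·0 + 7·4 + 5·5 + 9·1 = 66
A: 1·1 + 4·4 + 7·3 + 5·0 + 9·5 = 83
E: 1·0 + 4·3 + 7·1 + 5·4 + 9·4 = 75
C: 1·3 + 4·5 + 7·0 + 5·2 + 9·2 = 51
F: 1·2 + 4·2 + 7·2 + 5·1 + 9·0 = 29
B: 1·5 + 4·1 + 7·5 + 5·3 + 9·3 = 86
B has the highest Borda score (86).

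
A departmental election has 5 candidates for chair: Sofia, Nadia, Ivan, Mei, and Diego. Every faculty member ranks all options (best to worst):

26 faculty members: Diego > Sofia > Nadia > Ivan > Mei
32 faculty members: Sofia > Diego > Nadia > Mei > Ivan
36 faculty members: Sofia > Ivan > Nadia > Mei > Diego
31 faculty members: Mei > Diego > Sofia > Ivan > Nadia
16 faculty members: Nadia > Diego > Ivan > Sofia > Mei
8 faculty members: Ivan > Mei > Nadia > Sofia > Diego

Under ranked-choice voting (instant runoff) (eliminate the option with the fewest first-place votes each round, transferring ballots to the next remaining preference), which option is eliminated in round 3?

Round 1: Sofia 68, Nadia 16, Ivan 8, Mei 31, Diego 26. Eliminate Ivan.
Round 2: Sofia 68, Nadia 16, Mei 39, Diego 26. Eliminate Nadia.
Round 3: Sofia 68, Mei 39, Diego 42. Eliminate Mei.

Mei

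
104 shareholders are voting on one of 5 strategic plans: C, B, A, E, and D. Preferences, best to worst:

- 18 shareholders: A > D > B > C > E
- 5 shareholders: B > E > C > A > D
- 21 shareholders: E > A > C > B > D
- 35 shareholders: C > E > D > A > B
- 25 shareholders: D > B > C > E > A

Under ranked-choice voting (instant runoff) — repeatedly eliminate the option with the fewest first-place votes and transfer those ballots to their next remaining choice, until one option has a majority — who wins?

C

Round 1: C 35, B 5, A 18, E 21, D 25. Eliminate B.
Round 2: C 35, A 18, E 26, D 25. Eliminate A.
Round 3: C 35, E 26, D 43. Eliminate E.
Round 4: C 61, D 43. C has a majority.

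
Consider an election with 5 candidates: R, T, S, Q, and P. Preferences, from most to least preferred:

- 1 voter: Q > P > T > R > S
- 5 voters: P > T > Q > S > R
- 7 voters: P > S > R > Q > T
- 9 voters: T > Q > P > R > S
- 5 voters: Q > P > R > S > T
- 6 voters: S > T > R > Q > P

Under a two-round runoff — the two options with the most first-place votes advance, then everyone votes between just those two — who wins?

P

Round 1 first-place votes: R 0, T 9, S 6, Q 6, P 12.
P and T advance.
Runoff: P is preferred to T by 18 voters; T by 15.
P wins the runoff.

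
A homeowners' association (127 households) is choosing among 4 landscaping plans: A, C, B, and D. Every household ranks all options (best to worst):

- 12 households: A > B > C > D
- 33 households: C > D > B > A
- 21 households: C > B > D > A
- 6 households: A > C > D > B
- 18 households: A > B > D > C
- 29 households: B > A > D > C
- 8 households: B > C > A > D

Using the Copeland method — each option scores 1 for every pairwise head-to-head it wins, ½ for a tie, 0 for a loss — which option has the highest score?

A: beats C and D; loses to B → score 2.
C: beats D; loses to A and B → score 1.
B: beats A, C, and D → score 3.
D: loses to A, C, and B → score 0.
B has the best pairwise record.

B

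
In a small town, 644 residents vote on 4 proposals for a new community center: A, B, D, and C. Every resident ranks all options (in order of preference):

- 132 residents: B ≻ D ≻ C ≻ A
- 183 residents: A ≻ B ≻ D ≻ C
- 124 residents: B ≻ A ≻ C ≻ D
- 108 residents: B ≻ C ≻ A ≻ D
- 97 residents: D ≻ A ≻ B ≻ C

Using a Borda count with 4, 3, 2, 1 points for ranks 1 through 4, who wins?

A: 132·1 + 183·4 + 124·3 + 108·2 + 97·3 = 1743
B: 132·4 + 183·3 + 124·4 + 108·4 + 97·2 = 2199
D: 132·3 + 183·2 + 124·1 + 108·1 + 97·4 = 1382
C: 132·2 + 183·1 + 124·2 + 108·3 + 97·1 = 1116
B has the highest Borda score (2199).

B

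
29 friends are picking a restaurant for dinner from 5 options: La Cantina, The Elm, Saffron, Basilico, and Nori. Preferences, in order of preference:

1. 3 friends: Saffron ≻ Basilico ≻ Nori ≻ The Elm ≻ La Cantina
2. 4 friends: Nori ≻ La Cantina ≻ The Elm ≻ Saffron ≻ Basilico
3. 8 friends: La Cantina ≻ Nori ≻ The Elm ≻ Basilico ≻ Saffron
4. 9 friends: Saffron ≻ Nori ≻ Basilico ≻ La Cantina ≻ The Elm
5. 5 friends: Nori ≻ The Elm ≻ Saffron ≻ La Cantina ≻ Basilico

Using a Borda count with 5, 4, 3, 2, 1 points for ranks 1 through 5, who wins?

Nori

La Cantina: 3·1 + 4·4 + 8·5 + 9·2 + 5·2 = 87
The Elm: 3·2 + 4·3 + 8·3 + 9·1 + 5·4 = 71
Saffron: 3·5 + 4·2 + 8·1 + 9·5 + 5·3 = 91
Basilico: 3·4 + 4·1 + 8·2 + 9·3 + 5·1 = 64
Nori: 3·3 + 4·5 + 8·4 + 9·4 + 5·5 = 122
Nori has the highest Borda score (122).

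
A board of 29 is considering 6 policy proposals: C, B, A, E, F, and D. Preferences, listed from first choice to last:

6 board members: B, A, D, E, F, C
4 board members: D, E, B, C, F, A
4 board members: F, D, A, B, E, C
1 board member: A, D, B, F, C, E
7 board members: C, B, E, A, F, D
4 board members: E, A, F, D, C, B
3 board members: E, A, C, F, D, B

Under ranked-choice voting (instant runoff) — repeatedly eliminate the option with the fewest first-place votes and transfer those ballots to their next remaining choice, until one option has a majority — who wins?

D

Round 1: C 7, B 6, A 1, E 7, F 4, D 4. Eliminate A.
Round 2: C 7, B 6, E 7, F 4, D 5. Eliminate F.
Round 3: C 7, B 6, E 7, D 9. Eliminate B.
Round 4: C 7, E 7, D 15. D has a majority.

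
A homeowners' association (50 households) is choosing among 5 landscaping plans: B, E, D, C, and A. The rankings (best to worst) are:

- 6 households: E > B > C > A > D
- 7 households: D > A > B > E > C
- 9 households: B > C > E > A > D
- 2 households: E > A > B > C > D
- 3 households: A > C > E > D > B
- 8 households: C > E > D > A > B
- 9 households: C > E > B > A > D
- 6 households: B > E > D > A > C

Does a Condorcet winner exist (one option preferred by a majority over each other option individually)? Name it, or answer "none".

Checking pairwise contests:
E beats B 28–22.
C beats E 29–21.
B beats D 32–18.
B beats C 30–20.
B beats A 30–20.
Every option loses at least one head-to-head, so there is no Condorcet winner.

none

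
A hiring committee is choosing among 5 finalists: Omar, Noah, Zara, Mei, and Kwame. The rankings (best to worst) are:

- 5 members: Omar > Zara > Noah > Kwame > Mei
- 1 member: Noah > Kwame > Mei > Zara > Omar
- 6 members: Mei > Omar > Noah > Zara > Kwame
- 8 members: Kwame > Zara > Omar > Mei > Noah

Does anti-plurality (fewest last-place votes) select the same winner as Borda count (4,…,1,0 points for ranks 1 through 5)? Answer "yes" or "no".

Anti-plurality — last-place votes: Omar 1, Noah 8, Zara 0, Mei 5, Kwame 6. Winner: Zara.
Borda — scores: Omar 54, Noah 26, Zara 46, Mei 34, Kwame 40. Winner: Omar.
The two methods disagree.

no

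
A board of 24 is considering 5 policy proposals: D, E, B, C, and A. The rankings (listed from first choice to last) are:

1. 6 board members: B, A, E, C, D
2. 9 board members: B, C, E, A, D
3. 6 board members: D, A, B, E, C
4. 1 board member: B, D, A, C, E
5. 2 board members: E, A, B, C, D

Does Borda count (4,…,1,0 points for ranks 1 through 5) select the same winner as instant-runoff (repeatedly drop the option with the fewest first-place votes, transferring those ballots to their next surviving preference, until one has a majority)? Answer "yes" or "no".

yes

Borda — scores: D 27, E 44, B 80, C 36, A 53. Winner: B.
Instant-runoff — R1 D 6, E 2, B 16, C 0, A 0 (B winner). Winner: B.
The two methods agree.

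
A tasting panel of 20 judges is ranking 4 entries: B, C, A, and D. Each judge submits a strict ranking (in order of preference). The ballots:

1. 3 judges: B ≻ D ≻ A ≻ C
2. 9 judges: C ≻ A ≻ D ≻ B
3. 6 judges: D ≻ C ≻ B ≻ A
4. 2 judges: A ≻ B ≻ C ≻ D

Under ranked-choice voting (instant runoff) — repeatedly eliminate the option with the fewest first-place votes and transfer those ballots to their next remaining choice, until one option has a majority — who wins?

C

Round 1: B 3, C 9, A 2, D 6. Eliminate A.
Round 2: B 5, C 9, D 6. Eliminate B.
Round 3: C 11, D 9. C has a majority.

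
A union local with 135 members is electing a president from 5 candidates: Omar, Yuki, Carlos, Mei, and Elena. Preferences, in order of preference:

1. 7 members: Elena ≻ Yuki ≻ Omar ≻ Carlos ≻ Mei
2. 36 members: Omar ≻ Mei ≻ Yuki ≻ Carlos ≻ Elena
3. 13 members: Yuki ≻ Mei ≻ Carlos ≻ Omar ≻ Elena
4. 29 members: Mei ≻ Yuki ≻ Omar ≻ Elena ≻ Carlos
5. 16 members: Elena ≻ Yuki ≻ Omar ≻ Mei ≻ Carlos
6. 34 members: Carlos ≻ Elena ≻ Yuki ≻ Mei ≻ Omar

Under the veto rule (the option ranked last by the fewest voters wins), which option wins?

Last-place votes: Omar 34, Yuki 0, Carlos 45, Mei 7, Elena 49.
Yuki is ranked last by the fewest voters, so Yuki wins.

Yuki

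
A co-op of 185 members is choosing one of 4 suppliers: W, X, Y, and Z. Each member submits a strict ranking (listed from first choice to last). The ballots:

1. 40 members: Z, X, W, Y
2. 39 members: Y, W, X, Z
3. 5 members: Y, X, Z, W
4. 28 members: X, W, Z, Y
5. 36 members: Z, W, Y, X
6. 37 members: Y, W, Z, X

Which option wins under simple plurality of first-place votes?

First-place votes: W 0, X 28, Y 81, Z 76.
Y has the most first-place votes.

Y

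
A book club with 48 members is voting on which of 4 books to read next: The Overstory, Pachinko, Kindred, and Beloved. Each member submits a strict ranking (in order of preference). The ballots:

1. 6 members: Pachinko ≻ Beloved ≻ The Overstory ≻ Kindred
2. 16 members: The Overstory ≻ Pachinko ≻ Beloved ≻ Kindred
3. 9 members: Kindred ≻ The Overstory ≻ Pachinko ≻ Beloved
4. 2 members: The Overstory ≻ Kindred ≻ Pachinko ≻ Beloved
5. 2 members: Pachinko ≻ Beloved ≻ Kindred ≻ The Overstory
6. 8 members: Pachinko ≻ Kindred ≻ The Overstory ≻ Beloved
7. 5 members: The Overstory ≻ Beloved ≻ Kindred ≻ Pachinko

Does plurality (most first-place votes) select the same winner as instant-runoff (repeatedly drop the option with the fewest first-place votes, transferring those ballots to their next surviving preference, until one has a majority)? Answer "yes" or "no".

Plurality — first-place votes: The Overstory 23, Pachinko 16, Kindred 9, Beloved 0. Winner: The Overstory.
Instant-runoff — R1 The Overstory 23, Pachinko 16, Kindred 9, Beloved 0 (Beloved out); R2 The Overstory 23, Pachinko 16, Kindred 9 (Kindred out); R3 The Overstory 32, Pachinko 16 (The Overstory winner). Winner: The Overstory.
The two methods agree.

yes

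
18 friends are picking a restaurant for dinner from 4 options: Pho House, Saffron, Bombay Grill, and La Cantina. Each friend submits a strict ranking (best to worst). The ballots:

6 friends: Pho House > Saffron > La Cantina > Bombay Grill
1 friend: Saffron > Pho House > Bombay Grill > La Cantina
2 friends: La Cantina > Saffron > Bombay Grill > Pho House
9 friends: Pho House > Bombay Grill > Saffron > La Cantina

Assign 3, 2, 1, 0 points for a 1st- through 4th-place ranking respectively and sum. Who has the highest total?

Pho House

Pho House: 6·3 + 1·2 + 2·0 + 9·3 = 47
Saffron: 6·2 + 1·3 + 2·2 + 9·1 = 28
Bombay Grill: 6·0 + 1·1 + 2·1 + 9·2 = 21
La Cantina: 6·1 + 1·0 + 2·3 + 9·0 = 12
Pho House has the highest Borda score (47).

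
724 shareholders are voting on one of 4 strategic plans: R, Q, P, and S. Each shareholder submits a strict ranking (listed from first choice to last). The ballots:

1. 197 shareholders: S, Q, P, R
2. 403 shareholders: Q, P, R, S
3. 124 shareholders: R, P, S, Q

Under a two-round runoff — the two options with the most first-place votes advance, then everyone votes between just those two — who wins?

Round 1 first-place votes: R 124, Q 403, P 0, S 197.
Q and S advance.
Runoff: Q is preferred to S by 403 voters; S by 321.
Q wins the runoff.

Q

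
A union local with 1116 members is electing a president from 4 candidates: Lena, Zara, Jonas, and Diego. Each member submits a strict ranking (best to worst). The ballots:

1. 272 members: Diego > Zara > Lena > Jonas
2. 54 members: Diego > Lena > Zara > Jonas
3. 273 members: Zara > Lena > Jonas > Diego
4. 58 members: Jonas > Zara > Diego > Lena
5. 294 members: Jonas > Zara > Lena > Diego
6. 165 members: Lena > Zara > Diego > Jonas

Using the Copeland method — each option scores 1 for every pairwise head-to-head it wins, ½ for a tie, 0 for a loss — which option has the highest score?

Zara

Lena: beats Jonas and Diego; loses to Zara → score 2.
Zara: beats Lena, Jonas, and Diego → score 3.
Jonas: beats Diego; loses to Lena and Zara → score 1.
Diego: loses to Lena, Zara, and Jonas → score 0.
Zara has the best pairwise record.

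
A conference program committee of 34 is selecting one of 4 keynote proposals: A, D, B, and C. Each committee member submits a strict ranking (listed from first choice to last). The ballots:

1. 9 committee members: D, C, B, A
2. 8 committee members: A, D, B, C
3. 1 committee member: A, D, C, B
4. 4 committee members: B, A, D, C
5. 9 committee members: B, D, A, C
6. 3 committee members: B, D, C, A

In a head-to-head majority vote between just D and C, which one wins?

Voters preferring D to C: 34; preferring C to D: 0.
D wins the head-to-head.

D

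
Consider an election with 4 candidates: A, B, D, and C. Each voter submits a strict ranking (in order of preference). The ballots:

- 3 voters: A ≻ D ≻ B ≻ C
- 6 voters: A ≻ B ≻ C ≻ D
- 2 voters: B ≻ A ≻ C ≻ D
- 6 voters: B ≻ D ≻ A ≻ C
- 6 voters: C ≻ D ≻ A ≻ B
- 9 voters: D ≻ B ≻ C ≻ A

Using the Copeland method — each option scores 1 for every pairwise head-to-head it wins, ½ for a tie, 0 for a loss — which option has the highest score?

A: beats C; loses to B and D → score 1.
B: beats A and C; loses to D → score 2.
D: beats A, B, and C → score 3.
C: loses to A, B, and D → score 0.
D has the best pairwise record.

D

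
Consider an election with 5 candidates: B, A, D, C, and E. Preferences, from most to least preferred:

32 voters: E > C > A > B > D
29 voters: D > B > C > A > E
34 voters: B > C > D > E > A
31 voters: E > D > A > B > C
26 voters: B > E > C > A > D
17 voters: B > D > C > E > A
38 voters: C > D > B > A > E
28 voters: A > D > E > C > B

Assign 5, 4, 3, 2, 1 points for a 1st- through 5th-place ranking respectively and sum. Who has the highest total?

B

B: 32·2 + 29·4 + 34·5 + 31·2 + 26·5 + 17·5 + 38·3 + 28·1 = 769
A: 32·3 + 29·2 + 34·1 + 31·3 + 26·2 + 17·1 + 38·2 + 28·5 = 566
D: 32·1 + 29·5 + 34·3 + 31·4 + 26·1 + 17·4 + 38·4 + 28·4 = 761
C: 32·4 + 29·3 + 34·4 + 31·1 + 26·3 + 17·3 + 38·5 + 28·2 = 757
E: 32·5 + 29·1 + 34·2 + 31·5 + 26·4 + 17·2 + 38·1 + 28·3 = 672
B has the highest Borda score (769).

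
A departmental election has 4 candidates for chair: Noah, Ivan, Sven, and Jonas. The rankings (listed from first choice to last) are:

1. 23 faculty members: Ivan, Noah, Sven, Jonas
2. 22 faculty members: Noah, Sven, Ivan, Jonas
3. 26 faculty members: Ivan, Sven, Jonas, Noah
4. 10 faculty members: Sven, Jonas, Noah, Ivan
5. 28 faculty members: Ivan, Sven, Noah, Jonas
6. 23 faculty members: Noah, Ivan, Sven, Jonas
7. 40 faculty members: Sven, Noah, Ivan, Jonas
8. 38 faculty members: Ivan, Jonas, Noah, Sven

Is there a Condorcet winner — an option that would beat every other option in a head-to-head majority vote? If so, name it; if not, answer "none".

Ivan

Ivan vs Noah: 115–95 for Ivan.
Ivan vs Sven: 138–72 for Ivan.
Ivan vs Jonas: 200–10 for Ivan.
Ivan beats every other option head-to-head.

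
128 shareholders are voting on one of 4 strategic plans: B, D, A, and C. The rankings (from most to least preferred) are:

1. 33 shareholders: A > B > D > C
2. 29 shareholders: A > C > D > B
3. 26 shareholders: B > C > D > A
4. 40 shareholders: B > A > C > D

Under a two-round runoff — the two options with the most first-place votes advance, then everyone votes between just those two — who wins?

B

Round 1 first-place votes: B 66, D 0, A 62, C 0.
B and A advance.
Runoff: B is preferred to A by 66 voters; A by 62.
B wins the runoff.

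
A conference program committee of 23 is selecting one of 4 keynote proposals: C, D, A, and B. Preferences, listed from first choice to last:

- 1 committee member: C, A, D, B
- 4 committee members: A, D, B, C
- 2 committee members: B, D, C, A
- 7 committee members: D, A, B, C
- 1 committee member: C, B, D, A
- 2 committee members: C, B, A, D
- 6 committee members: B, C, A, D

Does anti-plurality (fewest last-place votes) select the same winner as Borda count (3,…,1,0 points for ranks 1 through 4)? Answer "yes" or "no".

yes

Anti-plurality — last-place votes: C 11, D 8, A 3, B 1. Winner: B.
Borda — scores: C 26, D 35, A 36, B 41. Winner: B.
The two methods agree.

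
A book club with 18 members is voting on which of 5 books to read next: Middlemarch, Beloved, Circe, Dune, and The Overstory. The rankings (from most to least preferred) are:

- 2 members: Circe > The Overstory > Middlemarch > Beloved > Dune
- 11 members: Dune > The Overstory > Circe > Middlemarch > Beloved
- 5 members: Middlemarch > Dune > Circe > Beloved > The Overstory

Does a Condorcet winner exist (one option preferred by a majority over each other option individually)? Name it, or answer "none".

Dune

Dune vs Middlemarch: 11–7 for Dune.
Dune vs Beloved: 16–2 for Dune.
Dune vs Circe: 16–2 for Dune.
Dune vs The Overstory: 16–2 for Dune.
Dune beats every other option head-to-head.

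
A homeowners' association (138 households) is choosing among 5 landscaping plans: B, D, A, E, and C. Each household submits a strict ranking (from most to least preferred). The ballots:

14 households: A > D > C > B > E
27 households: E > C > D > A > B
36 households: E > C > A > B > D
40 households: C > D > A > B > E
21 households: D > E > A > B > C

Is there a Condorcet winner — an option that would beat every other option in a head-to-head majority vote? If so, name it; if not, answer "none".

Checking pairwise contests:
D beats B 102–36.
C beats D 103–35.
D beats A 88–50.
D beats E 75–63.
E beats C 84–54.
Every option loses at least one head-to-head, so there is no Condorcet winner.

none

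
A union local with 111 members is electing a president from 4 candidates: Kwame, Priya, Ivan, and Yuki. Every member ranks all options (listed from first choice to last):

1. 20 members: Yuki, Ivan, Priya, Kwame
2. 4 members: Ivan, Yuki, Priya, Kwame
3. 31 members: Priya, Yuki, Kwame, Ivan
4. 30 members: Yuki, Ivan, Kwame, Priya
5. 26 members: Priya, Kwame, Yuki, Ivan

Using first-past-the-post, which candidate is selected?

Priya

First-place votes: Kwame 0, Priya 57, Ivan 4, Yuki 50.
Priya has the most first-place votes.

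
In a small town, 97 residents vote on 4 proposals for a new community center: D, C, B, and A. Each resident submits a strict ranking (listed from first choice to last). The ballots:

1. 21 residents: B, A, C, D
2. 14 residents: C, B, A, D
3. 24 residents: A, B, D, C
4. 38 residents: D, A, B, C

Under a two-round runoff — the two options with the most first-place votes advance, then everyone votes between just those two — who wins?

A

Round 1 first-place votes: D 38, C 14, B 21, A 24.
D and A advance.
Runoff: D is preferred to A by 38 voters; A by 59.
A wins the runoff.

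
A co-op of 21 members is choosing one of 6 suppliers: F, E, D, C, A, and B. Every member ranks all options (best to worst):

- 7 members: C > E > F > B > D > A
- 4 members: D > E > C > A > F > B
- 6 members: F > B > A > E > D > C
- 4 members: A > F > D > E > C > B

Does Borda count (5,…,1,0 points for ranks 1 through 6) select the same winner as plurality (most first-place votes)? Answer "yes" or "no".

Borda — scores: F 71, E 64, D 45, C 51, A 46, B 38. Winner: F.
Plurality — first-place votes: F 6, E 0, D 4, C 7, A 4, B 0. Winner: C.
The two methods disagree.

no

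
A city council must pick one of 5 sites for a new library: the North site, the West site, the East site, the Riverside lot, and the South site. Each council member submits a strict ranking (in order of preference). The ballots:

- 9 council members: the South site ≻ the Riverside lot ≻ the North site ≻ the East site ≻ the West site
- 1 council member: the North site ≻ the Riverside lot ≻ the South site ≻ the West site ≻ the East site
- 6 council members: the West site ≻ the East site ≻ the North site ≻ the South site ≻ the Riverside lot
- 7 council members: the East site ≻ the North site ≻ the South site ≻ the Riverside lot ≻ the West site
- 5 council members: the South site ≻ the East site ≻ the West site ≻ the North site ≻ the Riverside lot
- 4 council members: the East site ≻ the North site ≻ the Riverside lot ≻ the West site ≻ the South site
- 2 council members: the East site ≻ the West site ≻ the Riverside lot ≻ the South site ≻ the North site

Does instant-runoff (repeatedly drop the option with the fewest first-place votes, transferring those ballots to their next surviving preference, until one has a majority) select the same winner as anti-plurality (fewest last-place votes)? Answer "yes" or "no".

yes

Instant-runoff — R1 the North site 1, the West site 6, the East site 13, the Riverside lot 0, the South site 14 (the Riverside lot out); R2 the North site 1, the West site 6, the East site 13, the South site 14 (the North site out); R3 the West site 6, the East site 13, the South site 15 (the West site out); R4 the East site 19, the South site 15 (the East site winner). Winner: the East site.
Anti-plurality — last-place votes: the North site 2, the West site 16, the East site 1, the Riverside lot 11, the South site 4. Winner: the East site.
The two methods agree.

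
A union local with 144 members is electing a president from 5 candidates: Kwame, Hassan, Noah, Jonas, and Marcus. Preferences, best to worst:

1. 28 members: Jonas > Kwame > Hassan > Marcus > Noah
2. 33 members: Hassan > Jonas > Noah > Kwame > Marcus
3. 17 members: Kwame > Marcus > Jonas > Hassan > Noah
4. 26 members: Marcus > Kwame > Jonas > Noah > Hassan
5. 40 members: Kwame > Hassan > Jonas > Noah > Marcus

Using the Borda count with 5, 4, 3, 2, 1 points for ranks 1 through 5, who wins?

Kwame

Kwame: 28·4 + 33·2 + 17·5 + 26·4 + 40·5 = 567
Hassan: 28·3 + 33·5 + 17·2 + 26·1 + 40·4 = 469
Noah: 28·1 + 33·3 + 17·1 + 26·2 + 40·2 = 276
Jonas: 28·5 + 33·4 + 17·3 + 26·3 + 40·3 = 521
Marcus: 28·2 + 33·1 + 17·4 + 26·5 + 40·1 = 327
Kwame has the highest Borda score (567).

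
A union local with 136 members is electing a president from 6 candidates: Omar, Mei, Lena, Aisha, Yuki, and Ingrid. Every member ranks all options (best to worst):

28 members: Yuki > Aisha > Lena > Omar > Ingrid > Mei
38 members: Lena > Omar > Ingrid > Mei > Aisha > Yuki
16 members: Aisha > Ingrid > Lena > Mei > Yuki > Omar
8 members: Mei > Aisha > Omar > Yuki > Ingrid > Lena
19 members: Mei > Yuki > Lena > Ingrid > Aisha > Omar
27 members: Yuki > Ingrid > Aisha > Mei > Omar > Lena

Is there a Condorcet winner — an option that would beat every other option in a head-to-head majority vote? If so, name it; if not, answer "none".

Checking pairwise contests:
Mei beats Omar 70–66.
Lena beats Mei 82–54.
Aisha beats Lena 79–57.
Yuki beats Aisha 74–62.
Mei beats Yuki 81–55.
Omar beats Ingrid 74–62.
Every option loses at least one head-to-head, so there is no Condorcet winner.

none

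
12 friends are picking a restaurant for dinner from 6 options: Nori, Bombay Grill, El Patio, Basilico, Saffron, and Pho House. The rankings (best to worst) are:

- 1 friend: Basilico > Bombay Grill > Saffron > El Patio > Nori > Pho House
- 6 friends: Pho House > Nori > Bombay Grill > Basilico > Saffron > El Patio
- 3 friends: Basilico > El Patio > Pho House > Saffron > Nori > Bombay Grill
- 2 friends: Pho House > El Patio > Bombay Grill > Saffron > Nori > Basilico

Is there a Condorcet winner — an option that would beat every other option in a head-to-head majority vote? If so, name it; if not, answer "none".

Pho House

Pho House vs Nori: 11–1 for Pho House.
Pho House vs Bombay Grill: 11–1 for Pho House.
Pho House vs El Patio: 8–4 for Pho House.
Pho House vs Basilico: 8–4 for Pho House.
Pho House vs Saffron: 11–1 for Pho House.
Pho House beats every other option head-to-head.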